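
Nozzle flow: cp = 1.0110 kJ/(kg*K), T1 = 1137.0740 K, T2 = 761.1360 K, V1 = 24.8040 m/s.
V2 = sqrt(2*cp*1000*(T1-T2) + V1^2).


dT = 375.9380 K
2*cp*1000*dT = 760146.6360
V1^2 = 615.2384
V2 = sqrt(760761.8744) = 872.2166 m/s

872.2166 m/s


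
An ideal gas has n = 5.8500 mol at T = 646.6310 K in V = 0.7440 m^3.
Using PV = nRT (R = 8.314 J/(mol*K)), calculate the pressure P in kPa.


P = nRT/V = 5.8500 * 8.314 * 646.6310 / 0.7440
= 31450.1273 / 0.7440 = 42271.6765 Pa = 42.2717 kPa

42.2717 kPa


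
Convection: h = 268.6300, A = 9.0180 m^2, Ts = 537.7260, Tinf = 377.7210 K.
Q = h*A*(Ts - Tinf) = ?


dT = 160.0050 K
Q = 268.6300 * 9.0180 * 160.0050 = 387612.9669 W

387612.9669 W


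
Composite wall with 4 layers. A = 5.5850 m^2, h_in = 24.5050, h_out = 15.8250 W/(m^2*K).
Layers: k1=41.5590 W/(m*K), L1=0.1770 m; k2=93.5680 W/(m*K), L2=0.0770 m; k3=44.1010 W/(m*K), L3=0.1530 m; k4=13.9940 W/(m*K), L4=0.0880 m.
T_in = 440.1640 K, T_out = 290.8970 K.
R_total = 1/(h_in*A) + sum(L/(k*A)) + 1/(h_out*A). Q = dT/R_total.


R_conv_in = 1/(24.5050*5.5850) = 0.0073
R_1 = 0.1770/(41.5590*5.5850) = 0.0008
R_2 = 0.0770/(93.5680*5.5850) = 0.0001
R_3 = 0.1530/(44.1010*5.5850) = 0.0006
R_4 = 0.0880/(13.9940*5.5850) = 0.0011
R_conv_out = 1/(15.8250*5.5850) = 0.0113
R_total = 0.0213 K/W
Q = 149.2670 / 0.0213 = 7015.0166 W

R_total = 0.0213 K/W, Q = 7015.0166 W


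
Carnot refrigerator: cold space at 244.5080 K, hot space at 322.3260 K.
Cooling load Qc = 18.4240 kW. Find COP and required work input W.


COP = 244.5080 / 77.8180 = 3.1420
W = 18.4240 / 3.1420 = 5.8637 kW

COP = 3.1420, W = 5.8637 kW


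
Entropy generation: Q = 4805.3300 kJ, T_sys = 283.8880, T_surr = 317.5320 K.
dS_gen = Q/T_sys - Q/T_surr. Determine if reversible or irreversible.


dS_sys = 4805.3300/283.8880 = 16.9269 kJ/K
dS_surr = -4805.3300/317.5320 = -15.1334 kJ/K
dS_gen = 16.9269 - 15.1334 = 1.7935 kJ/K (irreversible)

dS_gen = 1.7935 kJ/K, irreversible


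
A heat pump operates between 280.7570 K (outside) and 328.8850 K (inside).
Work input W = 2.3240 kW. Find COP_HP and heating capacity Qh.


COP = 328.8850 / 48.1280 = 6.8335
Qh = 6.8335 * 2.3240 = 15.8812 kW

COP = 6.8335, Qh = 15.8812 kW


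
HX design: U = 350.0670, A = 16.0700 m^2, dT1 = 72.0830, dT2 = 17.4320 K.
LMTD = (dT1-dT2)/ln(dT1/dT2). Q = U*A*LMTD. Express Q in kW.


LMTD = 38.4999 K
Q = 350.0670 * 16.0700 * 38.4999 = 216584.0706 W = 216.5841 kW

216.5841 kW


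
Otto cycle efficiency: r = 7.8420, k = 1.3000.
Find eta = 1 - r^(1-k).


r^(k-1) = 1.8549
eta = 1 - 1/1.8549 = 0.4609 = 46.0897%

46.0897%


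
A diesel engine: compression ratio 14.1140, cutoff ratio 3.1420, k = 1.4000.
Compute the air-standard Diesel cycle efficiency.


r^(k-1) = 2.8831
rc^k = 4.9669
eta = 0.5412 = 54.1174%

54.1174%


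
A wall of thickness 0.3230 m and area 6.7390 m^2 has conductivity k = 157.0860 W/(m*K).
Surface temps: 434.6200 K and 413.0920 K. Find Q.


dT = 21.5280 K
Q = 157.0860 * 6.7390 * 21.5280 / 0.3230 = 70556.0241 W

70556.0241 W


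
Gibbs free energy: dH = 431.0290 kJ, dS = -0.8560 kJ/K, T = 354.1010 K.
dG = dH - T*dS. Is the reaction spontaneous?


T*dS = 354.1010 * -0.8560 = -303.1105 kJ
dG = 431.0290 + 303.1105 = 734.1395 kJ (non-spontaneous)

dG = 734.1395 kJ, non-spontaneous


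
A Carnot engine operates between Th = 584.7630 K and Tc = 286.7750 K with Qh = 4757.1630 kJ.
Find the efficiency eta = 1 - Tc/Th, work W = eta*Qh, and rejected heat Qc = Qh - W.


eta = 1 - 286.7750/584.7630 = 0.5096
W = 0.5096 * 4757.1630 = 2424.1915 kJ
Qc = 4757.1630 - 2424.1915 = 2332.9715 kJ

eta = 50.9588%, W = 2424.1915 kJ, Qc = 2332.9715 kJ


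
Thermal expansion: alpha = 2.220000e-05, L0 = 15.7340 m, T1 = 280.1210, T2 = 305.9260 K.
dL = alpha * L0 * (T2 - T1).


dT = 25.8050 K
dL = 2.220000e-05 * 15.7340 * 25.8050 = 0.009014 m
L_final = 15.743014 m

dL = 0.009014 m


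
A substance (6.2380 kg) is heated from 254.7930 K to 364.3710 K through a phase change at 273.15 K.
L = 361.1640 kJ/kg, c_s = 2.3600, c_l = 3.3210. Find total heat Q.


Q1 (sensible, solid) = 6.2380 * 2.3600 * 18.3570 = 270.2459 kJ
Q2 (latent) = 6.2380 * 361.1640 = 2252.9410 kJ
Q3 (sensible, liquid) = 6.2380 * 3.3210 * 91.2210 = 1889.7705 kJ
Q_total = 4412.9575 kJ

4412.9575 kJ


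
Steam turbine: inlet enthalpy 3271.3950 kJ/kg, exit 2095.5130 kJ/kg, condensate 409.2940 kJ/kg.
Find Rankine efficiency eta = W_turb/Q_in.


W = 1175.8820 kJ/kg
Q_in = 2862.1010 kJ/kg
eta = 0.4108 = 41.0846%

eta = 41.0846%


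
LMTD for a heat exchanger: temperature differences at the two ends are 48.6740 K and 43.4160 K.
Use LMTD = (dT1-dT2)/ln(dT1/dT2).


dT1/dT2 = 1.1211
ln(dT1/dT2) = 0.1143
LMTD = 5.2580 / 0.1143 = 45.9949 K

45.9949 K


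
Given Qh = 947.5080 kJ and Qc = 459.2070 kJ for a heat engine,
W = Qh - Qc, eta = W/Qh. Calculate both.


W = 947.5080 - 459.2070 = 488.3010 kJ
eta = 488.3010 / 947.5080 = 0.5154 = 51.5353%

W = 488.3010 kJ, eta = 51.5353%


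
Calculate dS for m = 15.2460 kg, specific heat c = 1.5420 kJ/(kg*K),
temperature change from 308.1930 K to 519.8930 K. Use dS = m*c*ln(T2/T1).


T2/T1 = 1.6869
ln(T2/T1) = 0.5229
dS = 15.2460 * 1.5420 * 0.5229 = 12.2930 kJ/K

12.2930 kJ/K


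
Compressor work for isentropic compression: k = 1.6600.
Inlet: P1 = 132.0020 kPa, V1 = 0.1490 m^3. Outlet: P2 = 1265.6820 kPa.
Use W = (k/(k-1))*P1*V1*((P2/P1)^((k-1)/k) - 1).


(k-1)/k = 0.3976
(P2/P1)^exp = 2.4566
W = 2.5152 * 132.0020 * 0.1490 * (2.4566 - 1) = 72.0555 kJ

72.0555 kJ


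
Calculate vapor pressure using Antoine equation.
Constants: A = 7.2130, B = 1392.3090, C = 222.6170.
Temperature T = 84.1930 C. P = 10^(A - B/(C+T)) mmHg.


C+T = 306.8100
B/(C+T) = 4.5380
log10(P) = 7.2130 - 4.5380 = 2.6750
P = 10^2.6750 = 473.1327 mmHg

473.1327 mmHg


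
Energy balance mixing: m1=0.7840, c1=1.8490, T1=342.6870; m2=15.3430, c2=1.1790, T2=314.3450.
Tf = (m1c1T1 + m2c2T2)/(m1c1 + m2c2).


num = 6183.0761
den = 19.5390
Tf = 316.4477 K

316.4477 K


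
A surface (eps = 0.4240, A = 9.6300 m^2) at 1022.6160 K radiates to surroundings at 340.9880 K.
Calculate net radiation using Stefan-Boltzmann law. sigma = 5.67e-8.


T^4 = 1.0936e+12
Tsurr^4 = 1.3519e+10
Q = 0.4240 * 5.67e-8 * 9.6300 * 1.0801e+12 = 250047.8422 W

250047.8422 W


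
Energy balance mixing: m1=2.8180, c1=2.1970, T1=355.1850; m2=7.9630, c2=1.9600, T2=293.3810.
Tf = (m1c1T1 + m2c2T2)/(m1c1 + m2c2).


num = 6777.9403
den = 21.7986
Tf = 310.9343 K

310.9343 K


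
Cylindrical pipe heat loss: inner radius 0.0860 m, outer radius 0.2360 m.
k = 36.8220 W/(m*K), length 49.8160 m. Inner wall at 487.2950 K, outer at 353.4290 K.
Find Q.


dT = 133.8660 K
ln(ro/ri) = 1.0095
Q = 2*pi*36.8220*49.8160*133.8660 / 1.0095 = 1528363.7292 W

1528363.7292 W


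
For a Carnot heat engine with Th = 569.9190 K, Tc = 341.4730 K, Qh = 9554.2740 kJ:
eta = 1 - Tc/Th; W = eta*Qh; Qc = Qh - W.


eta = 1 - 341.4730/569.9190 = 0.4008
W = 0.4008 * 9554.2740 = 3829.7296 kJ
Qc = 9554.2740 - 3829.7296 = 5724.5444 kJ

eta = 40.0839%, W = 3829.7296 kJ, Qc = 5724.5444 kJ


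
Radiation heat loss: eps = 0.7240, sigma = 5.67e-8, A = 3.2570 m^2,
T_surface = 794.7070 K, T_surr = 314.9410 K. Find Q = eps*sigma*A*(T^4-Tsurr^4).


T^4 = 3.9887e+11
Tsurr^4 = 9.8382e+09
Q = 0.7240 * 5.67e-8 * 3.2570 * 3.8903e+11 = 52014.1081 W

52014.1081 W


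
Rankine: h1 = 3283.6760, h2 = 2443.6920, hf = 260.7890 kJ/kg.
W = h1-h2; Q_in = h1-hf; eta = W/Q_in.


W = 839.9840 kJ/kg
Q_in = 3022.8870 kJ/kg
eta = 0.2779 = 27.7875%

eta = 27.7875%


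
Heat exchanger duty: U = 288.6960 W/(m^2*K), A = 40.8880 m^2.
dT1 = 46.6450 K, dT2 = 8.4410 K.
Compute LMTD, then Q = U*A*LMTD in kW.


LMTD = 22.3485 K
Q = 288.6960 * 40.8880 * 22.3485 = 263806.3645 W = 263.8064 kW

263.8064 kW


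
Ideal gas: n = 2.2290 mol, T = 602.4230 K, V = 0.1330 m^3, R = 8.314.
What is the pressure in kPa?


P = nRT/V = 2.2290 * 8.314 * 602.4230 / 0.1330
= 11164.0464 / 0.1330 = 83940.1986 Pa = 83.9402 kPa

83.9402 kPa


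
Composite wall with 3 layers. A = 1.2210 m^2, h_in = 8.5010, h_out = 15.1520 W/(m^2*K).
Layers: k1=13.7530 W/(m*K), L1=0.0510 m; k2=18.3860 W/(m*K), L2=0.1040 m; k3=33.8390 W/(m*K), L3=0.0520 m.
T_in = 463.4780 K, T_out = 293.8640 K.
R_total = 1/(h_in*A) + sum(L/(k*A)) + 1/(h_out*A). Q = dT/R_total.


R_conv_in = 1/(8.5010*1.2210) = 0.0963
R_1 = 0.0510/(13.7530*1.2210) = 0.0030
R_2 = 0.1040/(18.3860*1.2210) = 0.0046
R_3 = 0.0520/(33.8390*1.2210) = 0.0013
R_conv_out = 1/(15.1520*1.2210) = 0.0541
R_total = 0.1593 K/W
Q = 169.6140 / 0.1593 = 1064.5966 W

R_total = 0.1593 K/W, Q = 1064.5966 W


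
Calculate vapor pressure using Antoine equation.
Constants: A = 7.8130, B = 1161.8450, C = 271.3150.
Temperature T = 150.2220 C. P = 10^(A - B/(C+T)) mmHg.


C+T = 421.5370
B/(C+T) = 2.7562
log10(P) = 7.8130 - 2.7562 = 5.0568
P = 10^5.0568 = 113969.5416 mmHg

113969.5416 mmHg


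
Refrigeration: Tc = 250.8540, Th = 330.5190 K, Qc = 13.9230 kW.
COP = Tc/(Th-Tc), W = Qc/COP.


COP = 250.8540 / 79.6650 = 3.1489
W = 13.9230 / 3.1489 = 4.4216 kW

COP = 3.1489, W = 4.4216 kW


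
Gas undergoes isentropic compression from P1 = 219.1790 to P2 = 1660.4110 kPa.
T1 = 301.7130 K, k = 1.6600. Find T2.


(k-1)/k = 0.3976
(P2/P1)^exp = 2.2369
T2 = 301.7130 * 2.2369 = 674.9034 K

674.9034 K


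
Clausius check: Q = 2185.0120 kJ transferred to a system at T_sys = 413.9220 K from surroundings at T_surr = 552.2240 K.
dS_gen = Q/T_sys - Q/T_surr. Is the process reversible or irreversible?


dS_sys = 2185.0120/413.9220 = 5.2788 kJ/K
dS_surr = -2185.0120/552.2240 = -3.9567 kJ/K
dS_gen = 5.2788 - 3.9567 = 1.3221 kJ/K (irreversible)

dS_gen = 1.3221 kJ/K, irreversible


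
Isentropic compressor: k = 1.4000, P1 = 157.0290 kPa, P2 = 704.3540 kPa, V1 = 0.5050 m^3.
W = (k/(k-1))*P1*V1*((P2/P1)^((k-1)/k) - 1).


(k-1)/k = 0.2857
(P2/P1)^exp = 1.5354
W = 3.5000 * 157.0290 * 0.5050 * (1.5354 - 1) = 148.6096 kJ

148.6096 kJ


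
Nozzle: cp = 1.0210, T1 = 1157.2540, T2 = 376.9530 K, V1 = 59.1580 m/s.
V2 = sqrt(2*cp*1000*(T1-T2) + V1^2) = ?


dT = 780.3010 K
2*cp*1000*dT = 1593374.6420
V1^2 = 3499.6690
V2 = sqrt(1596874.3110) = 1263.6749 m/s

1263.6749 m/s


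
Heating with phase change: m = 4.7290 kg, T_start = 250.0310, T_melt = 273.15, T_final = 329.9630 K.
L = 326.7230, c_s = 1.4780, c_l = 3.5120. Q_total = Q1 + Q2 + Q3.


Q1 (sensible, solid) = 4.7290 * 1.4780 * 23.1190 = 161.5894 kJ
Q2 (latent) = 4.7290 * 326.7230 = 1545.0731 kJ
Q3 (sensible, liquid) = 4.7290 * 3.5120 * 56.8130 = 943.5644 kJ
Q_total = 2650.2268 kJ

2650.2268 kJ


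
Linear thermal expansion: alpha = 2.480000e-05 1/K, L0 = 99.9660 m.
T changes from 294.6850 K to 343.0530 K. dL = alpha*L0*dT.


dT = 48.3680 K
dL = 2.480000e-05 * 99.9660 * 48.3680 = 0.119912 m
L_final = 100.085912 m

dL = 0.119912 m


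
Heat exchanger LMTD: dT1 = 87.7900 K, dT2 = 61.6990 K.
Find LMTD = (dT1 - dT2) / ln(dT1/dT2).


dT1/dT2 = 1.4229
ln(dT1/dT2) = 0.3527
LMTD = 26.0910 / 0.3527 = 73.9793 K

73.9793 K


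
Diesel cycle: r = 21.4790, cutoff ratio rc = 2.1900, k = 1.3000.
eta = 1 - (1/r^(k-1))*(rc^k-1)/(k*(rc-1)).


r^(k-1) = 2.5096
rc^k = 2.7706
eta = 0.5439 = 54.3930%

54.3930%


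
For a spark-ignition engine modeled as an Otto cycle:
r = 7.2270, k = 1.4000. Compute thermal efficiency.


r^(k-1) = 2.2059
eta = 1 - 1/2.2059 = 0.5467 = 54.6668%

54.6668%


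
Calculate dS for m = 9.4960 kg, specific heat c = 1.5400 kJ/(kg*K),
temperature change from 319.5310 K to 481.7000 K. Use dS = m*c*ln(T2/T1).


T2/T1 = 1.5075
ln(T2/T1) = 0.4105
dS = 9.4960 * 1.5400 * 0.4105 = 6.0026 kJ/K

6.0026 kJ/K


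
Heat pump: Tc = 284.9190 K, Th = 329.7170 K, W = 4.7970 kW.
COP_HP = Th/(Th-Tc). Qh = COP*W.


COP = 329.7170 / 44.7980 = 7.3601
Qh = 7.3601 * 4.7970 = 35.3063 kW

COP = 7.3601, Qh = 35.3063 kW


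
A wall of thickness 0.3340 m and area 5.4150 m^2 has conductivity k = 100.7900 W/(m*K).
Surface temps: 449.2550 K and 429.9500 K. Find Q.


dT = 19.3050 K
Q = 100.7900 * 5.4150 * 19.3050 / 0.3340 = 31545.6329 W

31545.6329 W


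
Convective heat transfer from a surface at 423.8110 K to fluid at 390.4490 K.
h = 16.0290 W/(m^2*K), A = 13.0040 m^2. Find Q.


dT = 33.3620 K
Q = 16.0290 * 13.0040 * 33.3620 = 6954.0125 W

6954.0125 W


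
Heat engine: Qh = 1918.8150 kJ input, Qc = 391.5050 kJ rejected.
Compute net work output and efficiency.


W = 1918.8150 - 391.5050 = 1527.3100 kJ
eta = 1527.3100 / 1918.8150 = 0.7960 = 79.5965%

W = 1527.3100 kJ, eta = 79.5965%


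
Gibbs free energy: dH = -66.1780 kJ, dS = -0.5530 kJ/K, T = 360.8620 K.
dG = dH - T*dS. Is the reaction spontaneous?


T*dS = 360.8620 * -0.5530 = -199.5567 kJ
dG = -66.1780 + 199.5567 = 133.3787 kJ (non-spontaneous)

dG = 133.3787 kJ, non-spontaneous


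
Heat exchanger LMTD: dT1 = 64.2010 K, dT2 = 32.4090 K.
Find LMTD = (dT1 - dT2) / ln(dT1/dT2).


dT1/dT2 = 1.9810
ln(dT1/dT2) = 0.6836
LMTD = 31.7920 / 0.6836 = 46.5079 K

46.5079 K


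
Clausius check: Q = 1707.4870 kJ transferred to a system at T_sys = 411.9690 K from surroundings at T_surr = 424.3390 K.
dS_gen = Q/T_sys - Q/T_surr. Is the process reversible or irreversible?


dS_sys = 1707.4870/411.9690 = 4.1447 kJ/K
dS_surr = -1707.4870/424.3390 = -4.0239 kJ/K
dS_gen = 4.1447 - 4.0239 = 0.1208 kJ/K (irreversible)

dS_gen = 0.1208 kJ/K, irreversible


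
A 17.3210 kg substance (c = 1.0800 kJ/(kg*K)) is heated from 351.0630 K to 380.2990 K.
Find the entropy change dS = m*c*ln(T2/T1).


T2/T1 = 1.0833
ln(T2/T1) = 0.0800
dS = 17.3210 * 1.0800 * 0.0800 = 1.4964 kJ/K

1.4964 kJ/K


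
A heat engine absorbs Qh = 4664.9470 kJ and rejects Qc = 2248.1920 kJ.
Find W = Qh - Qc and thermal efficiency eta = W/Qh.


W = 4664.9470 - 2248.1920 = 2416.7550 kJ
eta = 2416.7550 / 4664.9470 = 0.5181 = 51.8067%

W = 2416.7550 kJ, eta = 51.8067%


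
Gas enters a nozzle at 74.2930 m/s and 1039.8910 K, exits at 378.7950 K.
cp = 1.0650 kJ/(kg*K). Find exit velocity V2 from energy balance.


dT = 661.0960 K
2*cp*1000*dT = 1408134.4800
V1^2 = 5519.4498
V2 = sqrt(1413653.9298) = 1188.9718 m/s

1188.9718 m/s


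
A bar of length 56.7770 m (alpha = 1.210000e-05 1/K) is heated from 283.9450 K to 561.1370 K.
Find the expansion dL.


dT = 277.1920 K
dL = 1.210000e-05 * 56.7770 * 277.1920 = 0.190431 m
L_final = 56.967431 m

dL = 0.190431 m


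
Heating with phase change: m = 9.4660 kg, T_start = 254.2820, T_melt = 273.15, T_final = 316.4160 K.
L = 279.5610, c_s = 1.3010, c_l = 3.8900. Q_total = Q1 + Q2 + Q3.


Q1 (sensible, solid) = 9.4660 * 1.3010 * 18.8680 = 232.3644 kJ
Q2 (latent) = 9.4660 * 279.5610 = 2646.3244 kJ
Q3 (sensible, liquid) = 9.4660 * 3.8900 * 43.2660 = 1593.1727 kJ
Q_total = 4471.8615 kJ

4471.8615 kJ


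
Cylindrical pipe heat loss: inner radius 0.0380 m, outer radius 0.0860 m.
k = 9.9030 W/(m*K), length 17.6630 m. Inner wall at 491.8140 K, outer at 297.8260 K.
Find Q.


dT = 193.9880 K
ln(ro/ri) = 0.8168
Q = 2*pi*9.9030*17.6630*193.9880 / 0.8168 = 261030.2967 W

261030.2967 W


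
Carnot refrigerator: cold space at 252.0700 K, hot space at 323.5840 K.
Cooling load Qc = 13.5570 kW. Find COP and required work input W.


COP = 252.0700 / 71.5140 = 3.5248
W = 13.5570 / 3.5248 = 3.8462 kW

COP = 3.5248, W = 3.8462 kW


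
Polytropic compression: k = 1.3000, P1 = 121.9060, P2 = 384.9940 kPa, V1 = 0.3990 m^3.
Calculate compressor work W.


(k-1)/k = 0.2308
(P2/P1)^exp = 1.3039
W = 4.3333 * 121.9060 * 0.3990 * (1.3039 - 1) = 64.0601 kJ

64.0601 kJ


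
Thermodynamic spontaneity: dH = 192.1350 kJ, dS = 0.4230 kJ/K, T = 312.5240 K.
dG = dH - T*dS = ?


T*dS = 312.5240 * 0.4230 = 132.1977 kJ
dG = 192.1350 - 132.1977 = 59.9373 kJ (non-spontaneous)

dG = 59.9373 kJ, non-spontaneous


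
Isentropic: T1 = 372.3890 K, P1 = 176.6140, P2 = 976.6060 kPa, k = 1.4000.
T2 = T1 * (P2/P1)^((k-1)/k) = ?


(k-1)/k = 0.2857
(P2/P1)^exp = 1.6300
T2 = 372.3890 * 1.6300 = 607.0091 K

607.0091 K


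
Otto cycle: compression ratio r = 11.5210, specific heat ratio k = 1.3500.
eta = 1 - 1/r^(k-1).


r^(k-1) = 2.3525
eta = 1 - 1/2.3525 = 0.5749 = 57.4912%

57.4912%


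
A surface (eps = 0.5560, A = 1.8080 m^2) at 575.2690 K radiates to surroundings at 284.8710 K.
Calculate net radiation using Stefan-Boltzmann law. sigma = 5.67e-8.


T^4 = 1.0952e+11
Tsurr^4 = 6.5856e+09
Q = 0.5560 * 5.67e-8 * 1.8080 * 1.0293e+11 = 5866.8746 W

5866.8746 W


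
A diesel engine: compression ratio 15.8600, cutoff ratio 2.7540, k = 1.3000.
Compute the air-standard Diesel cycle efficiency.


r^(k-1) = 2.2913
rc^k = 3.7321
eta = 0.4771 = 47.7083%

47.7083%


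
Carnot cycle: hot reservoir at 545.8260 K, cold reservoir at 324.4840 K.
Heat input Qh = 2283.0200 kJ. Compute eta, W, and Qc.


eta = 1 - 324.4840/545.8260 = 0.4055
W = 0.4055 * 2283.0200 = 925.8046 kJ
Qc = 2283.0200 - 925.8046 = 1357.2154 kJ

eta = 40.5518%, W = 925.8046 kJ, Qc = 1357.2154 kJ


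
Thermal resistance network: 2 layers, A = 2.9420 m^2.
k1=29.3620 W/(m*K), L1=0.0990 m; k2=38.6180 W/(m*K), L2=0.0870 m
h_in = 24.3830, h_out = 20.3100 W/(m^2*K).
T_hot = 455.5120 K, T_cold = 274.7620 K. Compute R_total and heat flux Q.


R_conv_in = 1/(24.3830*2.9420) = 0.0139
R_1 = 0.0990/(29.3620*2.9420) = 0.0011
R_2 = 0.0870/(38.6180*2.9420) = 0.0008
R_conv_out = 1/(20.3100*2.9420) = 0.0167
R_total = 0.0326 K/W
Q = 180.7500 / 0.0326 = 5546.5402 W

R_total = 0.0326 K/W, Q = 5546.5402 W


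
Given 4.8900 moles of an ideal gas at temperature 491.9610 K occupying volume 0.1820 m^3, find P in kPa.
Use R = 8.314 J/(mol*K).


P = nRT/V = 4.8900 * 8.314 * 491.9610 / 0.1820
= 20000.9008 / 0.1820 = 109895.0591 Pa = 109.8951 kPa

109.8951 kPa


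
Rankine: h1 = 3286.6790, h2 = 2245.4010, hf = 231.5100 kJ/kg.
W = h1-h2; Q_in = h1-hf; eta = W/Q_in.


W = 1041.2780 kJ/kg
Q_in = 3055.1690 kJ/kg
eta = 0.3408 = 34.0825%

eta = 34.0825%


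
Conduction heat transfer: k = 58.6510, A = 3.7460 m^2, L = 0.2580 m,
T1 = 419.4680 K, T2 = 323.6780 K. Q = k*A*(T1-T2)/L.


dT = 95.7900 K
Q = 58.6510 * 3.7460 * 95.7900 / 0.2580 = 81572.4791 W

81572.4791 W


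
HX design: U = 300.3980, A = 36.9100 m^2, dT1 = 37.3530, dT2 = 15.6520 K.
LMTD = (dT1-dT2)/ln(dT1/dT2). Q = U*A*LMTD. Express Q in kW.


LMTD = 24.9490 K
Q = 300.3980 * 36.9100 * 24.9490 = 276626.7493 W = 276.6267 kW

276.6267 kW


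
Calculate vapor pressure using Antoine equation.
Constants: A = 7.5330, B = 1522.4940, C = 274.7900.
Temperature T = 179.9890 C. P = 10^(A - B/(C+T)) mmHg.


C+T = 454.7790
B/(C+T) = 3.3478
log10(P) = 7.5330 - 3.3478 = 4.1852
P = 10^4.1852 = 15319.1011 mmHg

15319.1011 mmHg


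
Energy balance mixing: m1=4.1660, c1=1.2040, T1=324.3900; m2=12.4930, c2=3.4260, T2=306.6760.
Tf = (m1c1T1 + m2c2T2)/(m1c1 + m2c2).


num = 14753.1411
den = 47.8169
Tf = 308.5342 K

308.5342 K


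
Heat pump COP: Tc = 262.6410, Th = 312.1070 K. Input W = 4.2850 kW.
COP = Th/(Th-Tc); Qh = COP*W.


COP = 312.1070 / 49.4660 = 6.3095
Qh = 6.3095 * 4.2850 = 27.0363 kW

COP = 6.3095, Qh = 27.0363 kW


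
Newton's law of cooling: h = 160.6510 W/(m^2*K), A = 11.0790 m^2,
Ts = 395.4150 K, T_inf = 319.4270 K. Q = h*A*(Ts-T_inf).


dT = 75.9880 K
Q = 160.6510 * 11.0790 * 75.9880 = 135247.4264 W

135247.4264 W


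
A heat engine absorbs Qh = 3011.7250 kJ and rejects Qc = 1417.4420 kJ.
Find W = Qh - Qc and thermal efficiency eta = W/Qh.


W = 3011.7250 - 1417.4420 = 1594.2830 kJ
eta = 1594.2830 / 3011.7250 = 0.5294 = 52.9359%

W = 1594.2830 kJ, eta = 52.9359%


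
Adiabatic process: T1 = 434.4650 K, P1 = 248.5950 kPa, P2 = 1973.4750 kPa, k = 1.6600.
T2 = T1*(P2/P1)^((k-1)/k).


(k-1)/k = 0.3976
(P2/P1)^exp = 2.2789
T2 = 434.4650 * 2.2789 = 990.1077 K

990.1077 K


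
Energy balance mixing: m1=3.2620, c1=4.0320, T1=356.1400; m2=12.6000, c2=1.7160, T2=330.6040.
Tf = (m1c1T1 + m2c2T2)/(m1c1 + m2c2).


num = 11832.2775
den = 34.7740
Tf = 340.2623 K

340.2623 K


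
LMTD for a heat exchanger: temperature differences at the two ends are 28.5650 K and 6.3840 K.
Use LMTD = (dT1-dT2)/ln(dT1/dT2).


dT1/dT2 = 4.4745
ln(dT1/dT2) = 1.4984
LMTD = 22.1810 / 1.4984 = 14.8032 K

14.8032 K


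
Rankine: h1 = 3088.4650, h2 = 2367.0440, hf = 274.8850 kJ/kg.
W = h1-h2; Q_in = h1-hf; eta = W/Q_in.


W = 721.4210 kJ/kg
Q_in = 2813.5800 kJ/kg
eta = 0.2564 = 25.6407%

eta = 25.6407%


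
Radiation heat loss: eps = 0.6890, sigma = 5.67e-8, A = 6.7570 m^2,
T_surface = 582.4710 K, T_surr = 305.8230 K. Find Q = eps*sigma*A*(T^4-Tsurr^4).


T^4 = 1.1511e+11
Tsurr^4 = 8.7474e+09
Q = 0.6890 * 5.67e-8 * 6.7570 * 1.0636e+11 = 28075.5252 W

28075.5252 W


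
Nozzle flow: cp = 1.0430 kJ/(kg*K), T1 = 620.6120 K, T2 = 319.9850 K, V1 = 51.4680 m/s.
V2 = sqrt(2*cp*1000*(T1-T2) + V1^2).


dT = 300.6270 K
2*cp*1000*dT = 627107.9220
V1^2 = 2648.9550
V2 = sqrt(629756.8770) = 793.5722 m/s

793.5722 m/s


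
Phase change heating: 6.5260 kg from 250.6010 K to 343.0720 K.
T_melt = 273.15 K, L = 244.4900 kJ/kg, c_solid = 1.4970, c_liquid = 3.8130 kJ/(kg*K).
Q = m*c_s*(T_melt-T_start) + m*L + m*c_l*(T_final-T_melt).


Q1 (sensible, solid) = 6.5260 * 1.4970 * 22.5490 = 220.2907 kJ
Q2 (latent) = 6.5260 * 244.4900 = 1595.5417 kJ
Q3 (sensible, liquid) = 6.5260 * 3.8130 * 69.9220 = 1739.9137 kJ
Q_total = 3555.7462 kJ

3555.7462 kJ


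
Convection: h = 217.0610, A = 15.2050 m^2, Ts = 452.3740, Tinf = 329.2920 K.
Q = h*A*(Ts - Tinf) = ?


dT = 123.0820 K
Q = 217.0610 * 15.2050 * 123.0820 = 406221.3719 W

406221.3719 W


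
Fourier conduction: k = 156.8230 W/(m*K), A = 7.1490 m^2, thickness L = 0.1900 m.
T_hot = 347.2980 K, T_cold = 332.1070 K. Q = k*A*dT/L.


dT = 15.1910 K
Q = 156.8230 * 7.1490 * 15.1910 / 0.1900 = 89637.1041 W

89637.1041 W


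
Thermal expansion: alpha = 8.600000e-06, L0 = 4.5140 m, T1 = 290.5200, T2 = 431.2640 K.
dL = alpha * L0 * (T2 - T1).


dT = 140.7440 K
dL = 8.600000e-06 * 4.5140 * 140.7440 = 0.005464 m
L_final = 4.519464 m

dL = 0.005464 m


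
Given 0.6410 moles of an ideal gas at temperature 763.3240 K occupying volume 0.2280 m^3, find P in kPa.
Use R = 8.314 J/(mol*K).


P = nRT/V = 0.6410 * 8.314 * 763.3240 / 0.2280
= 4067.9627 / 0.2280 = 17841.9419 Pa = 17.8419 kPa

17.8419 kPa


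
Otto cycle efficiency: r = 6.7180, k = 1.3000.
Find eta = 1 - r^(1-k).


r^(k-1) = 1.7708
eta = 1 - 1/1.7708 = 0.4353 = 43.5287%

43.5287%


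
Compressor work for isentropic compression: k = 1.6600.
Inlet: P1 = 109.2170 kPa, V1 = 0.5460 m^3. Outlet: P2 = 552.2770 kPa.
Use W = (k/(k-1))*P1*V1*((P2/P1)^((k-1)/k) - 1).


(k-1)/k = 0.3976
(P2/P1)^exp = 1.9048
W = 2.5152 * 109.2170 * 0.5460 * (1.9048 - 1) = 135.7070 kJ

135.7070 kJ


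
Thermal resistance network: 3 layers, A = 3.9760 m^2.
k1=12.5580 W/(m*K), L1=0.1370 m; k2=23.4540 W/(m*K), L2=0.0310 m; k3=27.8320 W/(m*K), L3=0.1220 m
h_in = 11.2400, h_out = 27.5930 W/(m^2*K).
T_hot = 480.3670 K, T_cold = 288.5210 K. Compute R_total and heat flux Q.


R_conv_in = 1/(11.2400*3.9760) = 0.0224
R_1 = 0.1370/(12.5580*3.9760) = 0.0027
R_2 = 0.0310/(23.4540*3.9760) = 0.0003
R_3 = 0.1220/(27.8320*3.9760) = 0.0011
R_conv_out = 1/(27.5930*3.9760) = 0.0091
R_total = 0.0357 K/W
Q = 191.8460 / 0.0357 = 5378.3690 W

R_total = 0.0357 K/W, Q = 5378.3690 W


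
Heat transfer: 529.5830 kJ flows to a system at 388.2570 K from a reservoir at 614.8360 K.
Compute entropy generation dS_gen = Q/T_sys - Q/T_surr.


dS_sys = 529.5830/388.2570 = 1.3640 kJ/K
dS_surr = -529.5830/614.8360 = -0.8613 kJ/K
dS_gen = 1.3640 - 0.8613 = 0.5027 kJ/K (irreversible)

dS_gen = 0.5027 kJ/K, irreversible


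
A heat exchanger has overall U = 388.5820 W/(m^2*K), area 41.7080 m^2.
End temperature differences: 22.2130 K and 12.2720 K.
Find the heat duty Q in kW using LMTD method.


LMTD = 16.7538 K
Q = 388.5820 * 41.7080 * 16.7538 = 271528.6823 W = 271.5287 kW

271.5287 kW


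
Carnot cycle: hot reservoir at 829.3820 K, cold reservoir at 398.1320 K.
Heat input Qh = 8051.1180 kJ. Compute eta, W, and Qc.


eta = 1 - 398.1320/829.3820 = 0.5200
W = 0.5200 * 8051.1180 = 4186.3033 kJ
Qc = 8051.1180 - 4186.3033 = 3864.8147 kJ

eta = 51.9965%, W = 4186.3033 kJ, Qc = 3864.8147 kJ


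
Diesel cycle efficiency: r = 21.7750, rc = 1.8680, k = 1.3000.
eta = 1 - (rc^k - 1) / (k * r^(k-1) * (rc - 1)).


r^(k-1) = 2.5199
rc^k = 2.2531
eta = 0.5593 = 55.9291%

55.9291%


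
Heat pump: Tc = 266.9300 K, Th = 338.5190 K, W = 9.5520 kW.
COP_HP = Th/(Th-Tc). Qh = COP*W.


COP = 338.5190 / 71.5890 = 4.7286
Qh = 4.7286 * 9.5520 = 45.1680 kW

COP = 4.7286, Qh = 45.1680 kW


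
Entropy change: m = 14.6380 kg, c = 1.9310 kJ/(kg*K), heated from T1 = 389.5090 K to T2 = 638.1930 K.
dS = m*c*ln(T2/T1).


T2/T1 = 1.6385
ln(T2/T1) = 0.4938
dS = 14.6380 * 1.9310 * 0.4938 = 13.9564 kJ/K

13.9564 kJ/K


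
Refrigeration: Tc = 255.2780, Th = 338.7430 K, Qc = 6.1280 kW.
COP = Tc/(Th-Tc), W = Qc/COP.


COP = 255.2780 / 83.4650 = 3.0585
W = 6.1280 / 3.0585 = 2.0036 kW

COP = 3.0585, W = 2.0036 kW


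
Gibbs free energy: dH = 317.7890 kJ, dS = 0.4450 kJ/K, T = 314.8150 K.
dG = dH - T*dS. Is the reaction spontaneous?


T*dS = 314.8150 * 0.4450 = 140.0927 kJ
dG = 317.7890 - 140.0927 = 177.6963 kJ (non-spontaneous)

dG = 177.6963 kJ, non-spontaneous


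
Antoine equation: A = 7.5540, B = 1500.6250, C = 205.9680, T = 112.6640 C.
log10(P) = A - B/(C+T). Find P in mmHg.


C+T = 318.6320
B/(C+T) = 4.7096
log10(P) = 7.5540 - 4.7096 = 2.8444
P = 10^2.8444 = 698.8973 mmHg

698.8973 mmHg


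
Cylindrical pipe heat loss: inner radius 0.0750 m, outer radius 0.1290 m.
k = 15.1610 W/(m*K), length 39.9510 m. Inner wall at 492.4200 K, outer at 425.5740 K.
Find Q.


dT = 66.8460 K
ln(ro/ri) = 0.5423
Q = 2*pi*15.1610*39.9510*66.8460 / 0.5423 = 469085.2079 W

469085.2079 W


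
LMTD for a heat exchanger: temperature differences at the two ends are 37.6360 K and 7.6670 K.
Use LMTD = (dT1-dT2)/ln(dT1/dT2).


dT1/dT2 = 4.9088
ln(dT1/dT2) = 1.5910
LMTD = 29.9690 / 1.5910 = 18.8362 K

18.8362 K


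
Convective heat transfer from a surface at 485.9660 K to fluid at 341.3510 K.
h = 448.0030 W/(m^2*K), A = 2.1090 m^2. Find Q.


dT = 144.6150 K
Q = 448.0030 * 2.1090 * 144.6150 = 136637.7947 W

136637.7947 W


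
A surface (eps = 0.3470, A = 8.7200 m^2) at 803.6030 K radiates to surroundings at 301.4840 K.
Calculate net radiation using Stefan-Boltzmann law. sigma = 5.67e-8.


T^4 = 4.1703e+11
Tsurr^4 = 8.2615e+09
Q = 0.3470 * 5.67e-8 * 8.7200 * 4.0877e+11 = 70130.2447 W

70130.2447 W


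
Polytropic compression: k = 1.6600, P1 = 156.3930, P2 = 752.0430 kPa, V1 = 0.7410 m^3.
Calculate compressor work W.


(k-1)/k = 0.3976
(P2/P1)^exp = 1.8671
W = 2.5152 * 156.3930 * 0.7410 * (1.8671 - 1) = 252.7359 kJ

252.7359 kJ


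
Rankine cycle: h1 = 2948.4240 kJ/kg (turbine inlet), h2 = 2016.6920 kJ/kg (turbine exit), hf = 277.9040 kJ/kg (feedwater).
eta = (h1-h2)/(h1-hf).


W = 931.7320 kJ/kg
Q_in = 2670.5200 kJ/kg
eta = 0.3489 = 34.8895%

eta = 34.8895%


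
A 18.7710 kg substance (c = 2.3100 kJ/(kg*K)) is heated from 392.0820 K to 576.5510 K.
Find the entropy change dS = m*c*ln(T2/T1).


T2/T1 = 1.4705
ln(T2/T1) = 0.3856
dS = 18.7710 * 2.3100 * 0.3856 = 16.7197 kJ/K

16.7197 kJ/K


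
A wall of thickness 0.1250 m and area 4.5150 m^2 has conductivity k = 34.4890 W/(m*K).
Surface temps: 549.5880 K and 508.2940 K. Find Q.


dT = 41.2940 K
Q = 34.4890 * 4.5150 * 41.2940 / 0.1250 = 51441.6982 W

51441.6982 W


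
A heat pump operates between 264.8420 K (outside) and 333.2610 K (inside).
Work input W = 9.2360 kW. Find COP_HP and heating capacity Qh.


COP = 333.2610 / 68.4190 = 4.8709
Qh = 4.8709 * 9.2360 = 44.9875 kW

COP = 4.8709, Qh = 44.9875 kW


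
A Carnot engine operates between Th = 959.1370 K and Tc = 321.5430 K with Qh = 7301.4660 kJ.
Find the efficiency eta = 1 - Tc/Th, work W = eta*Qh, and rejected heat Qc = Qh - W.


eta = 1 - 321.5430/959.1370 = 0.6648
W = 0.6648 * 7301.4660 = 4853.7080 kJ
Qc = 7301.4660 - 4853.7080 = 2447.7580 kJ

eta = 66.4758%, W = 4853.7080 kJ, Qc = 2447.7580 kJ


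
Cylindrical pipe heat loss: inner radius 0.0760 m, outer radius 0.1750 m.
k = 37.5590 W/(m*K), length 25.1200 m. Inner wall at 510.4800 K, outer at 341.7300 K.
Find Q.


dT = 168.7500 K
ln(ro/ri) = 0.8341
Q = 2*pi*37.5590*25.1200*168.7500 / 0.8341 = 1199399.4563 W

1199399.4563 W


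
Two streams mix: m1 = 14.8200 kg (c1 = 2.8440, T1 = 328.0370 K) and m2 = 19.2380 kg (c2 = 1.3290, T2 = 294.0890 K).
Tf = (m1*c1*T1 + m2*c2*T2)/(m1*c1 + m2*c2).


num = 21345.1920
den = 67.7154
Tf = 315.2193 K

315.2193 K


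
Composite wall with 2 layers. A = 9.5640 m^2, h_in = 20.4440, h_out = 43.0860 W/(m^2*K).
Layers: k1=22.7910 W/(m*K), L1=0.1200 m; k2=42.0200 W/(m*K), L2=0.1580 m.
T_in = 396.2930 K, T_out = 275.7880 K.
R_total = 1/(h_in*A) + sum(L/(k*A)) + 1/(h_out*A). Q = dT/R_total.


R_conv_in = 1/(20.4440*9.5640) = 0.0051
R_1 = 0.1200/(22.7910*9.5640) = 0.0006
R_2 = 0.1580/(42.0200*9.5640) = 0.0004
R_conv_out = 1/(43.0860*9.5640) = 0.0024
R_total = 0.0085 K/W
Q = 120.5050 / 0.0085 = 14202.4167 W

R_total = 0.0085 K/W, Q = 14202.4167 W


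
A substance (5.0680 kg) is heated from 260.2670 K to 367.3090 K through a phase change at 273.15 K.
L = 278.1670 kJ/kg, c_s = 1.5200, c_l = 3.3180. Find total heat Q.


Q1 (sensible, solid) = 5.0680 * 1.5200 * 12.8830 = 99.2424 kJ
Q2 (latent) = 5.0680 * 278.1670 = 1409.7504 kJ
Q3 (sensible, liquid) = 5.0680 * 3.3180 * 94.1590 = 1583.3423 kJ
Q_total = 3092.3351 kJ

3092.3351 kJ


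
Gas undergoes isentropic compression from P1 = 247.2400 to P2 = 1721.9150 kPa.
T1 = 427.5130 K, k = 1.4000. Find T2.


(k-1)/k = 0.2857
(P2/P1)^exp = 1.7411
T2 = 427.5130 * 1.7411 = 744.3478 K

744.3478 K


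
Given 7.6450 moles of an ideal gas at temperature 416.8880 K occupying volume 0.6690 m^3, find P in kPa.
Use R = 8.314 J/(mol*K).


P = nRT/V = 7.6450 * 8.314 * 416.8880 / 0.6690
= 26497.6222 / 0.6690 = 39607.8060 Pa = 39.6078 kPa

39.6078 kPa


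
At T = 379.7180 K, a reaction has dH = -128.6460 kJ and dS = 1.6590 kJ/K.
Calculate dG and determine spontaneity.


T*dS = 379.7180 * 1.6590 = 629.9522 kJ
dG = -128.6460 - 629.9522 = -758.5982 kJ (spontaneous)

dG = -758.5982 kJ, spontaneous


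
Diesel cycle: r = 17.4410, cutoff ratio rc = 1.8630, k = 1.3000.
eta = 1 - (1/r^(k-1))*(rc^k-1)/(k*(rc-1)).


r^(k-1) = 2.3576
rc^k = 2.2453
eta = 0.5292 = 52.9182%

52.9182%


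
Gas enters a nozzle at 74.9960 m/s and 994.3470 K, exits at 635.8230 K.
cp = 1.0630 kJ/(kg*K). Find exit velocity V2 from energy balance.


dT = 358.5240 K
2*cp*1000*dT = 762222.0240
V1^2 = 5624.4000
V2 = sqrt(767846.4240) = 876.2685 m/s

876.2685 m/s


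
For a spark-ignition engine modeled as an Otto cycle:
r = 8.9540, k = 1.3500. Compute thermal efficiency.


r^(k-1) = 2.1538
eta = 1 - 1/2.1538 = 0.5357 = 53.5705%

53.5705%


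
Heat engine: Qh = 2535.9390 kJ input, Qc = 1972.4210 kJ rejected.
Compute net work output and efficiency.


W = 2535.9390 - 1972.4210 = 563.5180 kJ
eta = 563.5180 / 2535.9390 = 0.2222 = 22.2213%

W = 563.5180 kJ, eta = 22.2213%


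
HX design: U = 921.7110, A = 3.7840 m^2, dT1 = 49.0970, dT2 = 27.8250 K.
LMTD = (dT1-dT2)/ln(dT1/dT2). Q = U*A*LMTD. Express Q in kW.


LMTD = 37.4597 K
Q = 921.7110 * 3.7840 * 37.4597 = 130650.3636 W = 130.6504 kW

130.6504 kW


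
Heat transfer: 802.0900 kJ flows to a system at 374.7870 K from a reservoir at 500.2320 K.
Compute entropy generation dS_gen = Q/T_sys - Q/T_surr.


dS_sys = 802.0900/374.7870 = 2.1401 kJ/K
dS_surr = -802.0900/500.2320 = -1.6034 kJ/K
dS_gen = 2.1401 - 1.6034 = 0.5367 kJ/K (irreversible)

dS_gen = 0.5367 kJ/K, irreversible


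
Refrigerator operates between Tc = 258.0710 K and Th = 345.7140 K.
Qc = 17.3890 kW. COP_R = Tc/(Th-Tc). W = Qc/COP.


COP = 258.0710 / 87.6430 = 2.9446
W = 17.3890 / 2.9446 = 5.9054 kW

COP = 2.9446, W = 5.9054 kW


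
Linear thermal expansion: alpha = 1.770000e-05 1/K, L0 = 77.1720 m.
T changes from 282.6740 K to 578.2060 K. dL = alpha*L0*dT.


dT = 295.5320 K
dL = 1.770000e-05 * 77.1720 * 295.5320 = 0.403680 m
L_final = 77.575680 m

dL = 0.403680 m


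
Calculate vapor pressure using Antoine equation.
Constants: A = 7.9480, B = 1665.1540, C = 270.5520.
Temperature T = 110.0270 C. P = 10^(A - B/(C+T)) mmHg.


C+T = 380.5790
B/(C+T) = 4.3753
log10(P) = 7.9480 - 4.3753 = 3.5727
P = 10^3.5727 = 3738.3709 mmHg

3738.3709 mmHg


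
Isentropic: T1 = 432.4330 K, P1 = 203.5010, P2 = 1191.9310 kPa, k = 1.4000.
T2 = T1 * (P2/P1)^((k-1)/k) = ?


(k-1)/k = 0.2857
(P2/P1)^exp = 1.6571
T2 = 432.4330 * 1.6571 = 716.5678 K

716.5678 K


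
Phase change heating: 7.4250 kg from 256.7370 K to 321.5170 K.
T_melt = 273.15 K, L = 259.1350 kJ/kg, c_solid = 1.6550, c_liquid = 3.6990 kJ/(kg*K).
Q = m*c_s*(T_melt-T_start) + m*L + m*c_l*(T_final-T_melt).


Q1 (sensible, solid) = 7.4250 * 1.6550 * 16.4130 = 201.6891 kJ
Q2 (latent) = 7.4250 * 259.1350 = 1924.0774 kJ
Q3 (sensible, liquid) = 7.4250 * 3.6990 * 48.3670 = 1328.4033 kJ
Q_total = 3454.1698 kJ

3454.1698 kJ


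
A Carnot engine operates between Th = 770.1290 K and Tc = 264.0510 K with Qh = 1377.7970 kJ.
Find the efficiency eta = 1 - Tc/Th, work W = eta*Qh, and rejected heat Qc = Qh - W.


eta = 1 - 264.0510/770.1290 = 0.6571
W = 0.6571 * 1377.7970 = 905.3973 kJ
Qc = 1377.7970 - 905.3973 = 472.3997 kJ

eta = 65.7134%, W = 905.3973 kJ, Qc = 472.3997 kJ


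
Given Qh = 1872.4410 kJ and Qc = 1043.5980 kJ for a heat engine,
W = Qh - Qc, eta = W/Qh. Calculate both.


W = 1872.4410 - 1043.5980 = 828.8430 kJ
eta = 828.8430 / 1872.4410 = 0.4427 = 44.2654%

W = 828.8430 kJ, eta = 44.2654%


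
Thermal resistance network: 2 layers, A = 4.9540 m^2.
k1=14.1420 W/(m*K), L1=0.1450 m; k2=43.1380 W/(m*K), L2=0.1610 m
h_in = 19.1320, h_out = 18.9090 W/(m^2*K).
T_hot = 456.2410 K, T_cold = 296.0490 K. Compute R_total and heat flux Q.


R_conv_in = 1/(19.1320*4.9540) = 0.0106
R_1 = 0.1450/(14.1420*4.9540) = 0.0021
R_2 = 0.1610/(43.1380*4.9540) = 0.0008
R_conv_out = 1/(18.9090*4.9540) = 0.0107
R_total = 0.0240 K/W
Q = 160.1920 / 0.0240 = 6661.0709 W

R_total = 0.0240 K/W, Q = 6661.0709 W


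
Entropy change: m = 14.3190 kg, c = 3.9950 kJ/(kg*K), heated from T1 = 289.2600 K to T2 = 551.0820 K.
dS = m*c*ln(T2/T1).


T2/T1 = 1.9051
ln(T2/T1) = 0.6446
dS = 14.3190 * 3.9950 * 0.6446 = 36.8715 kJ/K

36.8715 kJ/K


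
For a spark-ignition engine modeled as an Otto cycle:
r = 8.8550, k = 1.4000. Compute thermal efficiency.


r^(k-1) = 2.3926
eta = 1 - 1/2.3926 = 0.5820 = 58.2050%

58.2050%


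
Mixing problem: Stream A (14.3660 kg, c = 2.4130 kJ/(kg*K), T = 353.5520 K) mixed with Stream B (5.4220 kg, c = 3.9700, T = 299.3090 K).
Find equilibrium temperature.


num = 18698.6639
den = 56.1905
Tf = 332.7727 K

332.7727 K


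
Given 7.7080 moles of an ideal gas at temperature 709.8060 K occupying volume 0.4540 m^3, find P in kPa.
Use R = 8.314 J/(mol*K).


P = nRT/V = 7.7080 * 8.314 * 709.8060 / 0.4540
= 45487.4292 / 0.4540 = 100192.5752 Pa = 100.1926 kPa

100.1926 kPa


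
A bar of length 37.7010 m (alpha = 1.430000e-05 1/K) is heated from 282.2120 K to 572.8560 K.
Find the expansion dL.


dT = 290.6440 K
dL = 1.430000e-05 * 37.7010 * 290.6440 = 0.156693 m
L_final = 37.857693 m

dL = 0.156693 m


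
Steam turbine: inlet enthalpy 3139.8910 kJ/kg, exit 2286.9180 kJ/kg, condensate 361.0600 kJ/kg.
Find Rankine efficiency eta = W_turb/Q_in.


W = 852.9730 kJ/kg
Q_in = 2778.8310 kJ/kg
eta = 0.3070 = 30.6954%

eta = 30.6954%


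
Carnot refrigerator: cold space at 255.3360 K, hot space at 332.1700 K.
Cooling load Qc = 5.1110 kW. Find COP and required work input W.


COP = 255.3360 / 76.8340 = 3.3232
W = 5.1110 / 3.3232 = 1.5380 kW

COP = 3.3232, W = 1.5380 kW


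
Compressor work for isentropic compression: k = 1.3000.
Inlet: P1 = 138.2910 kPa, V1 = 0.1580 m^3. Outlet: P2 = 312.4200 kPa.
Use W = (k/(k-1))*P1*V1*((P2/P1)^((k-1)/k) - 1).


(k-1)/k = 0.2308
(P2/P1)^exp = 1.2069
W = 4.3333 * 138.2910 * 0.1580 * (1.2069 - 1) = 19.5921 kJ

19.5921 kJ


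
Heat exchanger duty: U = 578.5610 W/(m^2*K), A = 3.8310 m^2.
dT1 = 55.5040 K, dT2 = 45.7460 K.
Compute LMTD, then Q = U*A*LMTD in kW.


LMTD = 50.4679 K
Q = 578.5610 * 3.8310 * 50.4679 = 111860.3814 W = 111.8604 kW

111.8604 kW


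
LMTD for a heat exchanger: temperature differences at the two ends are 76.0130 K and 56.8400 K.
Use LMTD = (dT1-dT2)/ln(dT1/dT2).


dT1/dT2 = 1.3373
ln(dT1/dT2) = 0.2907
LMTD = 19.1730 / 0.2907 = 65.9627 K

65.9627 K


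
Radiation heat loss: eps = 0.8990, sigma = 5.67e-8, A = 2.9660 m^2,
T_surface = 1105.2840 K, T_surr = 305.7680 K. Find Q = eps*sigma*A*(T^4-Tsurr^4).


T^4 = 1.4924e+12
Tsurr^4 = 8.7411e+09
Q = 0.8990 * 5.67e-8 * 2.9660 * 1.4837e+12 = 224314.9942 W

224314.9942 W


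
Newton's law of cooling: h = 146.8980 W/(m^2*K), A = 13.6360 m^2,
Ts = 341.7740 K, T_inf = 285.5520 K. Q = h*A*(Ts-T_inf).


dT = 56.2220 K
Q = 146.8980 * 13.6360 * 56.2220 = 112618.3516 W

112618.3516 W


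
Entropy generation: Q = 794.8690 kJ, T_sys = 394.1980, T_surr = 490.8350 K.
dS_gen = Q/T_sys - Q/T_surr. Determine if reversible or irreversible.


dS_sys = 794.8690/394.1980 = 2.0164 kJ/K
dS_surr = -794.8690/490.8350 = -1.6194 kJ/K
dS_gen = 2.0164 - 1.6194 = 0.3970 kJ/K (irreversible)

dS_gen = 0.3970 kJ/K, irreversible


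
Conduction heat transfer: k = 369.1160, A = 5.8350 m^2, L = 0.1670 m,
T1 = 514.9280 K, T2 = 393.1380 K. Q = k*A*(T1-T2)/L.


dT = 121.7900 K
Q = 369.1160 * 5.8350 * 121.7900 / 0.1670 = 1570720.4229 W

1570720.4229 W


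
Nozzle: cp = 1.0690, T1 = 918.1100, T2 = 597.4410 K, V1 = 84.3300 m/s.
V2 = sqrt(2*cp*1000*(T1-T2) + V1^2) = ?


dT = 320.6690 K
2*cp*1000*dT = 685590.3220
V1^2 = 7111.5489
V2 = sqrt(692701.8709) = 832.2871 m/s

832.2871 m/s


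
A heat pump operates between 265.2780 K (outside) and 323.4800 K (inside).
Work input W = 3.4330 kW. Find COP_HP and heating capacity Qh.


COP = 323.4800 / 58.2020 = 5.5579
Qh = 5.5579 * 3.4330 = 19.0802 kW

COP = 5.5579, Qh = 19.0802 kW


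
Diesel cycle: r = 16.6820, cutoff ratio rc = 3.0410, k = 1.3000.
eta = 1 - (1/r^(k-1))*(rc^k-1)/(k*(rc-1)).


r^(k-1) = 2.3263
rc^k = 4.2454
eta = 0.4742 = 47.4212%

47.4212%


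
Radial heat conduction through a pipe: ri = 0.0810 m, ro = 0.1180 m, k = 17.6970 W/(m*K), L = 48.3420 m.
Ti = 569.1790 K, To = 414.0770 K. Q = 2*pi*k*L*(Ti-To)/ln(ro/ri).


dT = 155.1020 K
ln(ro/ri) = 0.3762
Q = 2*pi*17.6970*48.3420*155.1020 / 0.3762 = 2215959.3776 W

2215959.3776 W


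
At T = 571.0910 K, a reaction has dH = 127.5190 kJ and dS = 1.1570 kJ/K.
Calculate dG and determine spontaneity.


T*dS = 571.0910 * 1.1570 = 660.7523 kJ
dG = 127.5190 - 660.7523 = -533.2333 kJ (spontaneous)

dG = -533.2333 kJ, spontaneous


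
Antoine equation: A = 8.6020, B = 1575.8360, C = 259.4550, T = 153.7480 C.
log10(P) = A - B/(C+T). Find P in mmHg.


C+T = 413.2030
B/(C+T) = 3.8137
log10(P) = 8.6020 - 3.8137 = 4.7883
P = 10^4.7883 = 61417.3395 mmHg

61417.3395 mmHg


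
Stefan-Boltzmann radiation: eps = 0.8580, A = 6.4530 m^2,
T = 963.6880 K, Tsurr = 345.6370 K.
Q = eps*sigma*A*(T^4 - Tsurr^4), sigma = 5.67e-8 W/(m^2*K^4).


T^4 = 8.6247e+11
Tsurr^4 = 1.4272e+10
Q = 0.8580 * 5.67e-8 * 6.4530 * 8.4820e+11 = 266275.4696 W

266275.4696 W


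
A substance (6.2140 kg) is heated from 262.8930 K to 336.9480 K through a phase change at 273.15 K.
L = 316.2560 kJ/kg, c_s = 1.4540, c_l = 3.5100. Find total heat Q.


Q1 (sensible, solid) = 6.2140 * 1.4540 * 10.2570 = 92.6736 kJ
Q2 (latent) = 6.2140 * 316.2560 = 1965.2148 kJ
Q3 (sensible, liquid) = 6.2140 * 3.5100 * 63.7980 = 1391.5071 kJ
Q_total = 3449.3955 kJ

3449.3955 kJ


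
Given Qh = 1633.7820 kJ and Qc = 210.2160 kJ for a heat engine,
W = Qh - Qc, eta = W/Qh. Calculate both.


W = 1633.7820 - 210.2160 = 1423.5660 kJ
eta = 1423.5660 / 1633.7820 = 0.8713 = 87.1332%

W = 1423.5660 kJ, eta = 87.1332%
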